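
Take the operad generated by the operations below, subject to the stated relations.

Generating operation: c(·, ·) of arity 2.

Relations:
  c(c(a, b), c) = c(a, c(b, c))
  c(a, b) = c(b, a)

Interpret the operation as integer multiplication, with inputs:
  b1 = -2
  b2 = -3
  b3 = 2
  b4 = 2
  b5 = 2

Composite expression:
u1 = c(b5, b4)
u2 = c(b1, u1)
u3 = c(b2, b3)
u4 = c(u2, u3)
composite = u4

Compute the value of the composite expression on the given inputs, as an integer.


48

c(b5, b4) = 4
c(b1, c(b5, b4)) = -8
c(b2, b3) = -6
c(c(b1, c(b5, b4)), c(b2, b3)) = 48


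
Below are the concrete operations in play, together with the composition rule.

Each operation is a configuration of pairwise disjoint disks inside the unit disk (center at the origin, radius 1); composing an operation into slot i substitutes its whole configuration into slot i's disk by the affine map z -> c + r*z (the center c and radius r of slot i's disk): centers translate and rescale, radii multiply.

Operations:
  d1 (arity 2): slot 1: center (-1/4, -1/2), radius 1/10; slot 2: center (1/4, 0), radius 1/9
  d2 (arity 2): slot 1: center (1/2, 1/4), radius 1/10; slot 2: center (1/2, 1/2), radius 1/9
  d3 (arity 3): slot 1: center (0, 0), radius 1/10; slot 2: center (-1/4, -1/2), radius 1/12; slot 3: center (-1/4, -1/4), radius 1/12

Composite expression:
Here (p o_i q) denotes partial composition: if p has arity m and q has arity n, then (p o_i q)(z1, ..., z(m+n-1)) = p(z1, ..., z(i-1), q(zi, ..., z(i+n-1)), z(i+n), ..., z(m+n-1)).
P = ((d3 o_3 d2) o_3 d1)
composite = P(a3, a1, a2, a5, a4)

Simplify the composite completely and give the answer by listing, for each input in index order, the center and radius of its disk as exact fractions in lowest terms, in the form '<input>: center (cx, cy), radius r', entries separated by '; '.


Each a-disk chains the slot maps above it in d3; radii multiply.
input a3: composing its 1 substitution step yields center (0, 0), radius 1/10
input a1: composing its 1 substitution step yields center (-1/4, -1/2), radius 1/12
input a2: composing its 3 substitution steps yields center (-101/480, -7/30), radius 1/1200
input a5: composing its 3 substitution steps yields center (-33/160, -11/48), radius 1/1080
input a4: composing its 2 substitution steps yields center (-5/24, -5/24), radius 1/108

a1: center (-1/4, -1/2), radius 1/12; a2: center (-101/480, -7/30), radius 1/1200; a3: center (0, 0), radius 1/10; a4: center (-5/24, -5/24), radius 1/108; a5: center (-33/160, -11/48), radius 1/1080


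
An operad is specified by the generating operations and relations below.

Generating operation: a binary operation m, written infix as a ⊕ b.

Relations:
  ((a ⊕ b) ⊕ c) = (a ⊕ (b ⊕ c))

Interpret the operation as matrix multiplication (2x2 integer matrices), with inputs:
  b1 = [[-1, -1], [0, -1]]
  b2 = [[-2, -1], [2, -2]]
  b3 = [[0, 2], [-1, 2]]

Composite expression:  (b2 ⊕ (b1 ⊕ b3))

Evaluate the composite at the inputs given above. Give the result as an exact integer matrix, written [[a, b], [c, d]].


[[-3, 10], [0, -4]]

(b1 ⊕ b3) = [[1, -4], [1, -2]]
(b2 ⊕ (b1 ⊕ b3)) = [[-3, 10], [0, -4]]


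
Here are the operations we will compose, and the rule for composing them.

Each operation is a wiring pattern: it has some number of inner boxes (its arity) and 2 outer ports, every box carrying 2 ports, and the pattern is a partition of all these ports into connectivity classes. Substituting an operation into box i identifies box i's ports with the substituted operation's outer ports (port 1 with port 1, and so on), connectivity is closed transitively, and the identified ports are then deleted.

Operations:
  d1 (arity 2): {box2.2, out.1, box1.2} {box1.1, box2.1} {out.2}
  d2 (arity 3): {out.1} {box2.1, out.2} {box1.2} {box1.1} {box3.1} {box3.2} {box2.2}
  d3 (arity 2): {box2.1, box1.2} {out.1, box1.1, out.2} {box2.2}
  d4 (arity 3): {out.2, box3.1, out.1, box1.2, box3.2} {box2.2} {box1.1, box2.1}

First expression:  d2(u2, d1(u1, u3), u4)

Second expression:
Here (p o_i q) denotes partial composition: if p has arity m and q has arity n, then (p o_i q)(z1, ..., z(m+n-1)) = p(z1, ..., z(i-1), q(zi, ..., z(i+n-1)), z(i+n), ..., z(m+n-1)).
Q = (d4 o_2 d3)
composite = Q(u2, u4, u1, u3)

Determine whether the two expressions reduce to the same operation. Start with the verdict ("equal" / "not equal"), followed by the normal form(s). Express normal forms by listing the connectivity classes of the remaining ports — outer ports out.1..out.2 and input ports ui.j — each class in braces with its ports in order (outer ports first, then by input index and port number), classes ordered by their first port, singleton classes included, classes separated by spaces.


not equal: they reduce to {out.1} {out.2, u1.2, u3.2} {u1.1, u3.1} {u2.1} {u2.2} {u4.1} {u4.2} and {out.1, out.2, u2.2, u3.1, u3.2} {u1.1, u4.2} {u1.2} {u2.1, u4.1}

In normal form, the first expression is {out.1} {out.2, u1.2, u3.2} {u1.1, u3.1} {u2.1} {u2.2} {u4.1} {u4.2}
In normal form, the second expression is {out.1, out.2, u2.2, u3.1, u3.2} {u1.1, u4.2} {u1.2} {u2.1, u4.1}
No match — not equal.


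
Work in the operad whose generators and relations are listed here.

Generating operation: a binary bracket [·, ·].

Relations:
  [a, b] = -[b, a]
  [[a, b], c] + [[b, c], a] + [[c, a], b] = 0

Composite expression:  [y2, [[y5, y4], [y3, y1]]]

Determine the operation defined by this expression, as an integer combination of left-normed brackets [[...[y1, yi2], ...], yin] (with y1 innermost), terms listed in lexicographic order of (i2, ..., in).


[[[[y1, y3], y4], y5], y2] - [[[[y1, y3], y5], y4], y2]

Skip Jacobi rewriting: expand, keep y1-initial words, read off terms.
Composite bracket: [y2, [[y5, y4], [y3, y1]]]
The bracket unfolds into 16 signed words via [a, b] = ab - ba (2^4 = 16).
Words beginning with y1 determine it all:
  sign of y1y3y4y5y2 is +1, so it contributes +[[[[y1, y3], y4], y5], y2]
  sign of y1y3y5y4y2 is -1, so it contributes -[[[[y1, y3], y5], y4], y2]


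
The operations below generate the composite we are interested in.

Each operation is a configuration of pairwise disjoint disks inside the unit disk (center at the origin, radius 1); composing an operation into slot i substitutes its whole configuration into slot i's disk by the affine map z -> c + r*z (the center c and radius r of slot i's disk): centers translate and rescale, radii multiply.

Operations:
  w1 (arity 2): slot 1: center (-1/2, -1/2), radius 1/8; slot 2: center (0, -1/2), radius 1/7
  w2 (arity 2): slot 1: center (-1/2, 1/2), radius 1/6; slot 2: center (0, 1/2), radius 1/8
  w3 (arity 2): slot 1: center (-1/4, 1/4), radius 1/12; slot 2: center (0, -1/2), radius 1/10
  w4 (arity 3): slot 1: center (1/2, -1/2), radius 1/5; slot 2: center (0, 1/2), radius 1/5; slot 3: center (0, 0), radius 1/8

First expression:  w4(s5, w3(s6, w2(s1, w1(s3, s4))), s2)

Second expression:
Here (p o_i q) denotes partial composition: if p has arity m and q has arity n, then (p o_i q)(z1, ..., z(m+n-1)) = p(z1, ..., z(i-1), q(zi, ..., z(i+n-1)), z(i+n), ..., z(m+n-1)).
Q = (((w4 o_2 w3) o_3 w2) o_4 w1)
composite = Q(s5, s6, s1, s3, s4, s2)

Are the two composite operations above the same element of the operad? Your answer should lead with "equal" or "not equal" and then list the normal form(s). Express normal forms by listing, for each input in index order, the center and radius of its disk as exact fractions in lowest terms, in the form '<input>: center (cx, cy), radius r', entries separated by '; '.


The first expression, normalized: s1: center (-1/100, 41/100), radius 1/300; s2: center (0, 0), radius 1/8; s3: center (-1/800, 327/800), radius 1/3200; s4: center (0, 327/800), radius 1/2800; s5: center (1/2, -1/2), radius 1/5; s6: center (-1/20, 11/20), radius 1/60
The second expression, normalized: s1: center (-1/100, 41/100), radius 1/300; s2: center (0, 0), radius 1/8; s3: center (-1/800, 327/800), radius 1/3200; s4: center (0, 327/800), radius 1/2800; s5: center (1/2, -1/2), radius 1/5; s6: center (-1/20, 11/20), radius 1/60
The forms coincide; equal.

equal; the common form is s1: center (-1/100, 41/100), radius 1/300; s2: center (0, 0), radius 1/8; s3: center (-1/800, 327/800), radius 1/3200; s4: center (0, 327/800), radius 1/2800; s5: center (1/2, -1/2), radius 1/5; s6: center (-1/20, 11/20), radius 1/60


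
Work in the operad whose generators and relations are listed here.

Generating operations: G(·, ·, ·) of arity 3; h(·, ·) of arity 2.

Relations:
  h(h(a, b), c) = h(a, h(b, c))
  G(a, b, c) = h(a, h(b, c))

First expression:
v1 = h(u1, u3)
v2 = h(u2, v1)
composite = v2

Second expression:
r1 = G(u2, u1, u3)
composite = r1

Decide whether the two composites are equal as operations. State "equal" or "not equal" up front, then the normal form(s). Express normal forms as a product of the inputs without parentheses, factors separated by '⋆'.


In normal form, the first expression is u2 ⋆ u1 ⋆ u3
In normal form, the second expression is u2 ⋆ u1 ⋆ u3
The forms coincide; equal.

equal: each reduces to u2 ⋆ u1 ⋆ u3


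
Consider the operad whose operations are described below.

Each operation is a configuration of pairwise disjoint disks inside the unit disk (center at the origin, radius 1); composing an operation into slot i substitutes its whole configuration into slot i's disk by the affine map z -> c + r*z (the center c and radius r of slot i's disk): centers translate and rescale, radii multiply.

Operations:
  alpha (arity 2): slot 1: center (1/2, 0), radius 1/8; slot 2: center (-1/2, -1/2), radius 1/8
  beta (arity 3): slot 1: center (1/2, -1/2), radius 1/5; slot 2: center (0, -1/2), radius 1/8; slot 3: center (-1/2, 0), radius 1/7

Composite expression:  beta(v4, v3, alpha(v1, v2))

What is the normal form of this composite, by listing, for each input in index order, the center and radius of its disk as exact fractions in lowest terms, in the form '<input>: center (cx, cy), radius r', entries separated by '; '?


v1: center (-3/7, 0), radius 1/56; v2: center (-4/7, -1/14), radius 1/56; v3: center (0, -1/2), radius 1/8; v4: center (1/2, -1/2), radius 1/5

Below beta, radii multiply path by path; the v-disk centers shift.
v4 passes through 1 substitution, ending at center (1/2, -1/2), radius 1/5
v3 passes through 1 substitution, ending at center (0, -1/2), radius 1/8
v1 passes through 2 substitutions, ending at center (-3/7, 0), radius 1/56
v2 passes through 2 substitutions, ending at center (-4/7, -1/14), radius 1/56


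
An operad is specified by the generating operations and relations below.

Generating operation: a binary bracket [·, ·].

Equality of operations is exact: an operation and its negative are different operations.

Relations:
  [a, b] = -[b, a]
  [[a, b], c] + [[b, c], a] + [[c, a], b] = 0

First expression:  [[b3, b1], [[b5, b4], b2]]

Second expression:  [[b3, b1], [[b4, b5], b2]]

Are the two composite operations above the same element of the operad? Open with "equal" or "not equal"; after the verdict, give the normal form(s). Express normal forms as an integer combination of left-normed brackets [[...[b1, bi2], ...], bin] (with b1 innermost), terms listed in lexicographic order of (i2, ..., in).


The first expression reduces to -[[[[b1, b3], b2], b4], b5] + [[[[b1, b3], b2], b5], b4] + [[[[b1, b3], b4], b5], b2] - [[[[b1, b3], b5], b4], b2]
The second expression reduces to [[[[b1, b3], b2], b4], b5] - [[[[b1, b3], b2], b5], b4] - [[[[b1, b3], b4], b5], b2] + [[[[b1, b3], b5], b4], b2]
No match — not equal.

not equal — first -[[[[b1, b3], b2], b4], b5] + [[[[b1, b3], b2], b5], b4] + [[[[b1, b3], b4], b5], b2] - [[[[b1, b3], b5], b4], b2], second [[[[b1, b3], b2], b4], b5] - [[[[b1, b3], b2], b5], b4] - [[[[b1, b3], b4], b5], b2] + [[[[b1, b3], b5], b4], b2]


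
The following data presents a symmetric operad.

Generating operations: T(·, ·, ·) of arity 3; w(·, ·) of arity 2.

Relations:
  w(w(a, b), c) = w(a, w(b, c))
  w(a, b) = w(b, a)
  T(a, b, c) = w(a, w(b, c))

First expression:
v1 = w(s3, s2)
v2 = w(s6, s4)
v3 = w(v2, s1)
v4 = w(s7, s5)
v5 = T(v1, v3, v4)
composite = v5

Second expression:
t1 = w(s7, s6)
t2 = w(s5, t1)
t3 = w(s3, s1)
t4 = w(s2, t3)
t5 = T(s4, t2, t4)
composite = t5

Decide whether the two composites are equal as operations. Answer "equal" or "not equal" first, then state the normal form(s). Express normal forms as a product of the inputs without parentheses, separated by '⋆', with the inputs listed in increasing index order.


Reducing the first expression gives s1 ⋆ s2 ⋆ s3 ⋆ s4 ⋆ s5 ⋆ s6 ⋆ s7
Reducing the second expression gives s1 ⋆ s2 ⋆ s3 ⋆ s4 ⋆ s5 ⋆ s6 ⋆ s7
The normal forms match — equal.

equal; both compose to s1 ⋆ s2 ⋆ s3 ⋆ s4 ⋆ s5 ⋆ s6 ⋆ s7


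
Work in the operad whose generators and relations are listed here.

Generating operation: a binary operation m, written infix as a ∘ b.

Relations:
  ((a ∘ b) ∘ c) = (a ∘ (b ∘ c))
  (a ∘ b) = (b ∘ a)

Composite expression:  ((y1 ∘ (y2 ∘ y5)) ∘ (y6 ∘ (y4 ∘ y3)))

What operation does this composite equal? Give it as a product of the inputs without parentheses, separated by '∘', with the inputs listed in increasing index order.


y1 ∘ y2 ∘ y3 ∘ y4 ∘ y5 ∘ y6

Both nesting and order wash out for m; what remains is which y's occur.
(y2 ∘ y5) spells out as y2 ∘ y5
(y1 ∘ (y2 ∘ y5)) spells out as y1 ∘ y2 ∘ y5
(y4 ∘ y3) spells out as y4 ∘ y3
(y6 ∘ (y4 ∘ y3)) spells out as y6 ∘ y4 ∘ y3
((y1 ∘ (y2 ∘ y5)) ∘ (y6 ∘ (y4 ∘ y3))) spells out as y1 ∘ y2 ∘ y5 ∘ y6 ∘ y4 ∘ y3
reordering the factors by index: y1 ∘ y2 ∘ y3 ∘ y4 ∘ y5 ∘ y6


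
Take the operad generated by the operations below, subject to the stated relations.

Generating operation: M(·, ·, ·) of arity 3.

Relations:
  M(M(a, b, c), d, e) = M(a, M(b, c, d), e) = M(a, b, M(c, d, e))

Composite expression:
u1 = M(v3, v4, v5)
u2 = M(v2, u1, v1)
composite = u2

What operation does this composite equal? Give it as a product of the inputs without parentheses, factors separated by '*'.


All parenthesizations of M agree; list the v-inputs left to right.
M(v3, v4, v5) linearizes to v3 * v4 * v5
M(v2, M(v3, v4, v5), v1) linearizes to v2 * v3 * v4 * v5 * v1

v2 * v3 * v4 * v5 * v1


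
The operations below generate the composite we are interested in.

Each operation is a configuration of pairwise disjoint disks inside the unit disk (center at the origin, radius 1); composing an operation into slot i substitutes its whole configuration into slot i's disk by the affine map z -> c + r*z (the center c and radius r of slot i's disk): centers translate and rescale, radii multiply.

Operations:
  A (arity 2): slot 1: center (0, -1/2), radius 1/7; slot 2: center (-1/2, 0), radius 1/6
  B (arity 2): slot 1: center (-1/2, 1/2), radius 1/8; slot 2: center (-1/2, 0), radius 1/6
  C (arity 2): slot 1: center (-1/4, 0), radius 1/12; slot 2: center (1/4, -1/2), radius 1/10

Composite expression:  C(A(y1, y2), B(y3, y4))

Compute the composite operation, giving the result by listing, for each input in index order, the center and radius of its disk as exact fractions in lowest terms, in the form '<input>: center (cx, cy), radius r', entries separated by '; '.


y1: center (-1/4, -1/24), radius 1/84; y2: center (-7/24, 0), radius 1/72; y3: center (1/5, -9/20), radius 1/80; y4: center (1/5, -1/2), radius 1/60

Only the slot chain above each y matters under C; compose those maps.
y1: after 2 affine steps, its disk has center (-1/4, -1/24), radius 1/84
y2: after 2 affine steps, its disk has center (-7/24, 0), radius 1/72
y3: after 2 affine steps, its disk has center (1/5, -9/20), radius 1/80
y4: after 2 affine steps, its disk has center (1/5, -1/2), radius 1/60


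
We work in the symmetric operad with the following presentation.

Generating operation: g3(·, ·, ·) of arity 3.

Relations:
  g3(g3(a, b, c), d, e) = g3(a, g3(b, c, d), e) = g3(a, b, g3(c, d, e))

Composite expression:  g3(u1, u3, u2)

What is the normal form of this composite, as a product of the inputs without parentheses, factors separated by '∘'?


u1 ∘ u3 ∘ u2

All parenthesizations of g3 agree; list the u-inputs left to right.
g3(u1, u3, u2) flattens to u1 ∘ u3 ∘ u2


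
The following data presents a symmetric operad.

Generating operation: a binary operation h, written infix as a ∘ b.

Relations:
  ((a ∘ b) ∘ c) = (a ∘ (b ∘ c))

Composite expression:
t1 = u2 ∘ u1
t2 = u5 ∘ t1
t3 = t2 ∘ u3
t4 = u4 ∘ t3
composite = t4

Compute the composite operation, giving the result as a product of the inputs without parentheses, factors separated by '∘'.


u4 ∘ u5 ∘ u2 ∘ u1 ∘ u3

Key point: h is associative — brackets drop, the u-order remains.
(u2 ∘ u1) spells out as u2 ∘ u1
(u5 ∘ (u2 ∘ u1)) spells out as u5 ∘ u2 ∘ u1
((u5 ∘ (u2 ∘ u1)) ∘ u3) spells out as u5 ∘ u2 ∘ u1 ∘ u3
(u4 ∘ ((u5 ∘ (u2 ∘ u1)) ∘ u3)) spells out as u4 ∘ u5 ∘ u2 ∘ u1 ∘ u3


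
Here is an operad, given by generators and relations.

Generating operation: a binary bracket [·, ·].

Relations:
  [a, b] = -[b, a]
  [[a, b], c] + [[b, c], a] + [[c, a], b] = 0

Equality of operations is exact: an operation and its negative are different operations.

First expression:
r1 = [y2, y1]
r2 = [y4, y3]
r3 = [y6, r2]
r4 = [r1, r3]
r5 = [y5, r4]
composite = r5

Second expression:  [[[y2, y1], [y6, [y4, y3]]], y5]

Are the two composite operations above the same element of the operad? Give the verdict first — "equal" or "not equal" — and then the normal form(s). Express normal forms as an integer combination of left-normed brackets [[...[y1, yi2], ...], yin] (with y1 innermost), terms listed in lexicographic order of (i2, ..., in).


The first composite normalizes to [[[[[y1, y2], y3], y4], y6], y5] - [[[[[y1, y2], y4], y3], y6], y5] - [[[[[y1, y2], y6], y3], y4], y5] + [[[[[y1, y2], y6], y4], y3], y5]
The second composite normalizes to -[[[[[y1, y2], y3], y4], y6], y5] + [[[[[y1, y2], y4], y3], y6], y5] + [[[[[y1, y2], y6], y3], y4], y5] - [[[[[y1, y2], y6], y4], y3], y5]
The normal forms differ: not equal.

not equal — first [[[[[y1, y2], y3], y4], y6], y5] - [[[[[y1, y2], y4], y3], y6], y5] - [[[[[y1, y2], y6], y3], y4], y5] + [[[[[y1, y2], y6], y4], y3], y5], second -[[[[[y1, y2], y3], y4], y6], y5] + [[[[[y1, y2], y4], y3], y6], y5] + [[[[[y1, y2], y6], y3], y4], y5] - [[[[[y1, y2], y6], y4], y3], y5]


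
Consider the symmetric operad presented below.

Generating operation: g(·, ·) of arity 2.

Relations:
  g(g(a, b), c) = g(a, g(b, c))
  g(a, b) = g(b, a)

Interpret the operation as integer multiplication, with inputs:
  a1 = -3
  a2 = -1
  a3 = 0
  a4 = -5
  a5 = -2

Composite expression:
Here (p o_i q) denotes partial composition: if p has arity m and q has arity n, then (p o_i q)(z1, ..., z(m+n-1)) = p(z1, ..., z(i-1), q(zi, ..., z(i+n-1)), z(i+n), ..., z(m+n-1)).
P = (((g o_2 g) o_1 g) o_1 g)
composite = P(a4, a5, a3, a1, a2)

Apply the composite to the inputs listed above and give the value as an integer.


0


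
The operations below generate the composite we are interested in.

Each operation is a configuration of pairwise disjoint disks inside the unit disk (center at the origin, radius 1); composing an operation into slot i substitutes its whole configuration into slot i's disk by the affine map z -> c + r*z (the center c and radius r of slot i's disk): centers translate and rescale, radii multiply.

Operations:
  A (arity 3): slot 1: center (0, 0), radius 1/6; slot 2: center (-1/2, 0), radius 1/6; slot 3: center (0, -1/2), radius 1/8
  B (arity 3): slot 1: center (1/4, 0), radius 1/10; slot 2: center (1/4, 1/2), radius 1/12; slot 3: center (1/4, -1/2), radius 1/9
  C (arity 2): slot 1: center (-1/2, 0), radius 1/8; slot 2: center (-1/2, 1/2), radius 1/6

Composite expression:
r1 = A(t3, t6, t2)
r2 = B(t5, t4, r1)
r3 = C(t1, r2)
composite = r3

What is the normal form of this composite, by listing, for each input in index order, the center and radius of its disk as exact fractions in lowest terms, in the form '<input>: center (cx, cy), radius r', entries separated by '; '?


t1: center (-1/2, 0), radius 1/8; t2: center (-11/24, 11/27), radius 1/432; t3: center (-11/24, 5/12), radius 1/324; t4: center (-11/24, 7/12), radius 1/72; t5: center (-11/24, 1/2), radius 1/60; t6: center (-101/216, 5/12), radius 1/324

Each t-disk chains the slot maps above it in C; radii multiply.
input t1: applying the 1 nested substitution gives center (-1/2, 0), radius 1/8
input t5: applying the 2 nested substitutions gives center (-11/24, 1/2), radius 1/60
input t4: applying the 2 nested substitutions gives center (-11/24, 7/12), radius 1/72
input t3: applying the 3 nested substitutions gives center (-11/24, 5/12), radius 1/324
input t6: applying the 3 nested substitutions gives center (-101/216, 5/12), radius 1/324
input t2: applying the 3 nested substitutions gives center (-11/24, 11/27), radius 1/432


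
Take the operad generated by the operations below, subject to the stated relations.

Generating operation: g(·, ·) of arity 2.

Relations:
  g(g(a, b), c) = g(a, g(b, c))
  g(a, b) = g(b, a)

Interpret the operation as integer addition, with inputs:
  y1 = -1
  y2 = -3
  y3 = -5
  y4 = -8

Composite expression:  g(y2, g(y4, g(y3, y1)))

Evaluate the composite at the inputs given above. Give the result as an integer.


-17

g(y3, y1) = -6
g(y4, g(y3, y1)) = -14
g(y2, g(y4, g(y3, y1))) = -17


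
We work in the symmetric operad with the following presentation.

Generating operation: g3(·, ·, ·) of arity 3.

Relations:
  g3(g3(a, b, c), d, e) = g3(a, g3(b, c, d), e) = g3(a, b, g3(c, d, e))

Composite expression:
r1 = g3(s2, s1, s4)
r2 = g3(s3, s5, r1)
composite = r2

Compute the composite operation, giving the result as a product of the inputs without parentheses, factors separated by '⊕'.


s3 ⊕ s5 ⊕ s2 ⊕ s1 ⊕ s4


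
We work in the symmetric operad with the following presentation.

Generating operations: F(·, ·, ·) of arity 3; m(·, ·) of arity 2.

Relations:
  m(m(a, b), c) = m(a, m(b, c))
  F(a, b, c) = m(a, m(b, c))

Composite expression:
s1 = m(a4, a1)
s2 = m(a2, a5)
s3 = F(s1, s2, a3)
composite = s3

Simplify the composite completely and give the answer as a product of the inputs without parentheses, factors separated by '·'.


a4 · a1 · a2 · a5 · a3

The F-tree's shape is irrelevant; the a-reading-order decides.
m(a4, a1) linearizes to a4 · a1
m(a2, a5) linearizes to a2 · a5
F(m(a4, a1), m(a2, a5), a3) linearizes to a4 · a1 · a2 · a5 · a3


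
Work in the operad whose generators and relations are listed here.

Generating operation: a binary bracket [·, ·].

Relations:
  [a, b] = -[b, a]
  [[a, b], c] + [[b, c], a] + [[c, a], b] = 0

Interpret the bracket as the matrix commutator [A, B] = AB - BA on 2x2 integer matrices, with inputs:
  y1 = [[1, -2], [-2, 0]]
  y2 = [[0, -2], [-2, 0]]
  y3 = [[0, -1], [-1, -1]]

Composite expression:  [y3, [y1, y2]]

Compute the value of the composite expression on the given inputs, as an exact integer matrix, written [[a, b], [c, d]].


[[-4, -2], [-2, 4]]

[y1, y2] = [[0, -2], [2, 0]]
[y3, [y1, y2]] = [[-4, -2], [-2, 4]]


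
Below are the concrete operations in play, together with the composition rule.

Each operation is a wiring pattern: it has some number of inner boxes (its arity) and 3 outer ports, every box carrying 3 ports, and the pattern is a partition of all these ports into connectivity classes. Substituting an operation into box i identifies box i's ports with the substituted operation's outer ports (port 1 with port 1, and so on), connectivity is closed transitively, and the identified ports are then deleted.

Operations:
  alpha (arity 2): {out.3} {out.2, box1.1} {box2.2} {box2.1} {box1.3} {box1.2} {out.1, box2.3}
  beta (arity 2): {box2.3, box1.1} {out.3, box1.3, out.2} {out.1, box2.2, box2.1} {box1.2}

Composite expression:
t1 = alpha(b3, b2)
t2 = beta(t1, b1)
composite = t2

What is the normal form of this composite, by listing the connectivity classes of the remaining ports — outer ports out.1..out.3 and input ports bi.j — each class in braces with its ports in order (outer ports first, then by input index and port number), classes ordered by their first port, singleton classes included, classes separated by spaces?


Connectivity passes through glued beta-boundaries; trace each wire chain.
the subtree at alpha composes to {out.1, b2.3} {out.2, b3.1} {out.3} {b2.1} {b2.2} {b3.2} {b3.3} on (b3, b2); out.j = own outer ports
the subtree at beta composes to {out.1, b1.1, b1.2} {out.2, out.3} {b1.3, b2.3} {b2.1} {b2.2} {b3.1} {b3.2} {b3.3} on (b3, b2, b1); out.j = own outer ports

{out.1, b1.1, b1.2} {out.2, out.3} {b1.3, b2.3} {b2.1} {b2.2} {b3.1} {b3.2} {b3.3}


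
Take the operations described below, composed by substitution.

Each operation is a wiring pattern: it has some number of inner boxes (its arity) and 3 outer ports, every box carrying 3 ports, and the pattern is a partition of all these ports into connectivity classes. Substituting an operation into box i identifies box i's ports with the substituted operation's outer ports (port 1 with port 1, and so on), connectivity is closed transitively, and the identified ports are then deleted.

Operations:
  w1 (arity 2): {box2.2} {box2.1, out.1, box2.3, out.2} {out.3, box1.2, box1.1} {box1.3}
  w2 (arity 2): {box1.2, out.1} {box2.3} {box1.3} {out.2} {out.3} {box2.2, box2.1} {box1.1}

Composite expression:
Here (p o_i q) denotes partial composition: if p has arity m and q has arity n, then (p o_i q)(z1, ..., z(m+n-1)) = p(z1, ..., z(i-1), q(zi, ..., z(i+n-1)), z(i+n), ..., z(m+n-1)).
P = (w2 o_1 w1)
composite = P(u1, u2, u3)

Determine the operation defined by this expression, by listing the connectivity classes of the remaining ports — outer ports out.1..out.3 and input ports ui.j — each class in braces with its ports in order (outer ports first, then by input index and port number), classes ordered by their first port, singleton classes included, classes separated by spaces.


{out.1, u2.1, u2.3} {out.2} {out.3} {u1.1, u1.2} {u1.3} {u2.2} {u3.1, u3.2} {u3.3}

After gluing at w2, chains via deleted ports link the u-ports.
the subtree at w1 composes to {out.1, out.2, u2.1, u2.3} {out.3, u1.1, u1.2} {u1.3} {u2.2} on (u1, u2); out.j = own outer ports
the subtree at w2 composes to {out.1, u2.1, u2.3} {out.2} {out.3} {u1.1, u1.2} {u1.3} {u2.2} {u3.1, u3.2} {u3.3} on (u1, u2, u3); out.j = own outer ports


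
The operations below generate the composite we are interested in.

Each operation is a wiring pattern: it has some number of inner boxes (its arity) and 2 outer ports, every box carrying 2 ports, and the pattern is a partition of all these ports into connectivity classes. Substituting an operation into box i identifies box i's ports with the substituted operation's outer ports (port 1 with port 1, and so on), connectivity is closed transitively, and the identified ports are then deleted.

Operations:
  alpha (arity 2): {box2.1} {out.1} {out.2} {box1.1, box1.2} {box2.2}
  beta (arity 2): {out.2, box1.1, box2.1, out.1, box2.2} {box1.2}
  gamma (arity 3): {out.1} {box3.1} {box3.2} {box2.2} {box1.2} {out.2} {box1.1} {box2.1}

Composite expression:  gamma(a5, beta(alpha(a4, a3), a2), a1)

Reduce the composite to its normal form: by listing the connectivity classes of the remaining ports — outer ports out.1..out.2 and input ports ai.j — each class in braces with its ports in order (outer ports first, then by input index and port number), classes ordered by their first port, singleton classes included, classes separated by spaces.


{out.1} {out.2} {a1.1} {a1.2} {a2.1, a2.2} {a3.1} {a3.2} {a4.1, a4.2} {a5.1} {a5.2}

Connectivity passes through glued gamma-boundaries; trace each wire chain.
composing alpha on (a4, a3), with out.j its own outer ports: {out.1} {out.2} {a3.1} {a3.2} {a4.1, a4.2}
composing beta on (a4, a3, a2), with out.j its own outer ports: {out.1, out.2, a2.1, a2.2} {a3.1} {a3.2} {a4.1, a4.2}
composing gamma on (a5, a4, a3, a2, a1), with out.j its own outer ports: {out.1} {out.2} {a1.1} {a1.2} {a2.1, a2.2} {a3.1} {a3.2} {a4.1, a4.2} {a5.1} {a5.2}


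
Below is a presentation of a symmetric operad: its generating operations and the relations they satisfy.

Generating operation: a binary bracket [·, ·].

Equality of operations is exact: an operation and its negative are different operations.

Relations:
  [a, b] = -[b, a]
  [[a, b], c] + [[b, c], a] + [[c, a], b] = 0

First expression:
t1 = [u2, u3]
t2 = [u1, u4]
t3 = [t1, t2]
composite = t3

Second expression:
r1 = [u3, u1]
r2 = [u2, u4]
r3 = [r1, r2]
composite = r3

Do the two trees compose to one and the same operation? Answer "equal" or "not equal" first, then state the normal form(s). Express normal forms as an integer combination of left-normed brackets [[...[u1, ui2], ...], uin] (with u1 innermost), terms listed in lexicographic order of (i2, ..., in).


not equal; the first gives -[[[u1, u4], u2], u3] + [[[u1, u4], u3], u2] and the second -[[[u1, u3], u2], u4] + [[[u1, u3], u4], u2]


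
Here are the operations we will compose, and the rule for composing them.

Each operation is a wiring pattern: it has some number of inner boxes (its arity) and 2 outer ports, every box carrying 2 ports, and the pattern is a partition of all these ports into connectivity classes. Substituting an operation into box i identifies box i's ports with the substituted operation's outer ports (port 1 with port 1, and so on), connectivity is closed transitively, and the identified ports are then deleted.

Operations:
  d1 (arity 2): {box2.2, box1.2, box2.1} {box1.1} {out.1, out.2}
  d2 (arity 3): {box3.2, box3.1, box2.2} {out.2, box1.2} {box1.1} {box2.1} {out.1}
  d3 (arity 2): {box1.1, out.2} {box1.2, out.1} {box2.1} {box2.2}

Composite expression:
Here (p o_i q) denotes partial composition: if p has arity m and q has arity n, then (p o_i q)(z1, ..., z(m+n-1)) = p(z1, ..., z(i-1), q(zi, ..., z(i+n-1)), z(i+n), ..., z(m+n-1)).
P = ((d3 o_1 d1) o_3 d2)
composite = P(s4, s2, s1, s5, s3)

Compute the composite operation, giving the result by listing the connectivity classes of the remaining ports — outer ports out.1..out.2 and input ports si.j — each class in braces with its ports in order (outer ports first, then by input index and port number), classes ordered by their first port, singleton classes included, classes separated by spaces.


{out.1, out.2} {s1.1} {s1.2} {s2.1, s2.2, s4.2} {s3.1, s3.2, s5.2} {s4.1} {s5.1}

Substituting into d3 glues patterns; closure does the rest.
stage d1: inputs (s4, s2), connectivity {out.1, out.2} {s2.1, s2.2, s4.2} {s4.1}, out.j its boundary
stage d2: inputs (s1, s5, s3), connectivity {out.1} {out.2, s1.2} {s1.1} {s3.1, s3.2, s5.2} {s5.1}, out.j its boundary
stage d3: inputs (s4, s2, s1, s5, s3), connectivity {out.1, out.2} {s1.1} {s1.2} {s2.1, s2.2, s4.2} {s3.1, s3.2, s5.2} {s4.1} {s5.1}, out.j its boundary


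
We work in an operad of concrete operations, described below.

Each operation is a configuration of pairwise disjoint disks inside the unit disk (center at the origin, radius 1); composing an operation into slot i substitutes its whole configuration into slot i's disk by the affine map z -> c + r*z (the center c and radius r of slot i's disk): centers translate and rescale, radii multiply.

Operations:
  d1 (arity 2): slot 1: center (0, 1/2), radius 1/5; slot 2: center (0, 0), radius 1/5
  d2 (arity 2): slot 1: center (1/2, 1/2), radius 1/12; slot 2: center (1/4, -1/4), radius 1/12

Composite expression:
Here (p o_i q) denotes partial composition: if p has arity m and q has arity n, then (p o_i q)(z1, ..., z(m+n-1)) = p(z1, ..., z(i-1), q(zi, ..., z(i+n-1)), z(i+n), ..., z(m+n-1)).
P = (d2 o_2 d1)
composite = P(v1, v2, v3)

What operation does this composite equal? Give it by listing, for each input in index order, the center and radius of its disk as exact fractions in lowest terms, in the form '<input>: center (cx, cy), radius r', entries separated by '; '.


v1: center (1/2, 1/2), radius 1/12; v2: center (1/4, -5/24), radius 1/60; v3: center (1/4, -1/4), radius 1/60


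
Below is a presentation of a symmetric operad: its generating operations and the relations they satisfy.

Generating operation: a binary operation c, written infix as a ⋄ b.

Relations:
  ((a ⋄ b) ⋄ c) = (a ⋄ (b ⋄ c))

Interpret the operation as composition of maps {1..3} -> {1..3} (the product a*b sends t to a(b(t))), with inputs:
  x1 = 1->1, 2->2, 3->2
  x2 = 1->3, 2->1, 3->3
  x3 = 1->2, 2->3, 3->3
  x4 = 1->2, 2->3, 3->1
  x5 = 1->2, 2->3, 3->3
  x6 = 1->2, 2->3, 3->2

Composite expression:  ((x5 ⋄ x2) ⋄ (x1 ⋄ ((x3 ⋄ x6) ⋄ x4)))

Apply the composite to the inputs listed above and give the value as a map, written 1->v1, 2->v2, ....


1->2, 2->2, 3->2

(x5 ⋄ x2) = 1->3, 2->2, 3->3
(x3 ⋄ x6) = 1->3, 2->3, 3->3
((x3 ⋄ x6) ⋄ x4) = 1->3, 2->3, 3->3
(x1 ⋄ ((x3 ⋄ x6) ⋄ x4)) = 1->2, 2->2, 3->2
((x5 ⋄ x2) ⋄ (x1 ⋄ ((x3 ⋄ x6) ⋄ x4))) = 1->2, 2->2, 3->2


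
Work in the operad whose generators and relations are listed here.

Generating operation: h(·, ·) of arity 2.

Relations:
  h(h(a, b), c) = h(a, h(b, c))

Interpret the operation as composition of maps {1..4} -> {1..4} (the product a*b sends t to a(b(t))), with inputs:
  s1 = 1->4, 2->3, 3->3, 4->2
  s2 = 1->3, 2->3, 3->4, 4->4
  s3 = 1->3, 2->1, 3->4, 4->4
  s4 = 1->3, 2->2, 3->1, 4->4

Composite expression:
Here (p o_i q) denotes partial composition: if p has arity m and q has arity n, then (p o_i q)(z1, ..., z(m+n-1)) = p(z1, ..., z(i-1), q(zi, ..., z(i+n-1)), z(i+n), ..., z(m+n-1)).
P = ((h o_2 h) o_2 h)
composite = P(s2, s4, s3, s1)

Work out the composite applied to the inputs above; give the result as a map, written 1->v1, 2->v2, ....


h(s4, s3) = 1->1, 2->3, 3->4, 4->4
h(h(s4, s3), s1) = 1->4, 2->4, 3->4, 4->3
h(s2, h(h(s4, s3), s1)) = 1->4, 2->4, 3->4, 4->4

1->4, 2->4, 3->4, 4->4


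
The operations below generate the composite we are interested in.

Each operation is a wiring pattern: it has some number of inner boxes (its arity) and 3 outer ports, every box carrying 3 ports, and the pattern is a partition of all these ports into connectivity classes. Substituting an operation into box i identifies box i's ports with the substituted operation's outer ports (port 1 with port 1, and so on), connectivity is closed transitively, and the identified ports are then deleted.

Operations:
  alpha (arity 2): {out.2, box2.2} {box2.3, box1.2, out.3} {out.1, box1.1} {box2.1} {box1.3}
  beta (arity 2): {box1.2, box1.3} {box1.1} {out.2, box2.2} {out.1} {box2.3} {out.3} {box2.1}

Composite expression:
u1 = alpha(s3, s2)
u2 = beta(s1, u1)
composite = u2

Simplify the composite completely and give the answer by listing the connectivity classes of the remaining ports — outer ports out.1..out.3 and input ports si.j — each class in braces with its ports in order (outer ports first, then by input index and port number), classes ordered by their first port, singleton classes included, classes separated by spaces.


{out.1} {out.2, s2.2} {out.3} {s1.1} {s1.2, s1.3} {s2.1} {s2.3, s3.2} {s3.1} {s3.3}

Treat the ports identified at beta as solder joints: merge, then drop.
alpha over (s3, s2) gives {out.1, s3.1} {out.2, s2.2} {out.3, s2.3, s3.2} {s2.1} {s3.3}, out.j being that stage's outer ports
beta over (s1, s3, s2) gives {out.1} {out.2, s2.2} {out.3} {s1.1} {s1.2, s1.3} {s2.1} {s2.3, s3.2} {s3.1} {s3.3}, out.j being that stage's outer ports


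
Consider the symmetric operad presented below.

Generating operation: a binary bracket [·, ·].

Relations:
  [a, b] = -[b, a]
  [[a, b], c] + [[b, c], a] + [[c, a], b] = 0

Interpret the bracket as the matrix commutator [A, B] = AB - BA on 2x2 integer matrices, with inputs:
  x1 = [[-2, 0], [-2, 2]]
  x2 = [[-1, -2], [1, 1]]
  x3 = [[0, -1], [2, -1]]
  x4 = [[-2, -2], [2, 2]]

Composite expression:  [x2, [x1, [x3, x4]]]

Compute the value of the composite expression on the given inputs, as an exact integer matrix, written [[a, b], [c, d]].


[[72, -96], [-120, -72]]

[x3, x4] = [[2, -6], [-10, -2]]
[x1, [x3, x4]] = [[-12, 24], [-48, 12]]
[x2, [x1, [x3, x4]]] = [[72, -96], [-120, -72]]


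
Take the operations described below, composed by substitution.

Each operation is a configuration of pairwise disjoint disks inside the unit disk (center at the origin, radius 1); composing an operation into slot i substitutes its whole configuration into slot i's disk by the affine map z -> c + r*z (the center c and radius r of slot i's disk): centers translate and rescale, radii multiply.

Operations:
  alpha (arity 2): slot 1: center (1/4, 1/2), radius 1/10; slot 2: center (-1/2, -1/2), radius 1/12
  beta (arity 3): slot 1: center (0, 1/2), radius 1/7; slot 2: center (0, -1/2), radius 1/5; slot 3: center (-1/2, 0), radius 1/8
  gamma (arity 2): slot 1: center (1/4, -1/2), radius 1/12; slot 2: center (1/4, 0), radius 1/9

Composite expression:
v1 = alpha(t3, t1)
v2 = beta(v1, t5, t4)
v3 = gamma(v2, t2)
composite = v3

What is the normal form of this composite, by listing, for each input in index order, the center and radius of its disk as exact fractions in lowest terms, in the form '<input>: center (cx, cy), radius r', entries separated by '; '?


Nesting under gamma composes maps z -> c + r*z down each t-path.
input t3: composing its 3 substitution steps yields center (85/336, -19/42), radius 1/840
input t1: composing its 3 substitution steps yields center (41/168, -13/28), radius 1/1008
input t5: composing its 2 substitution steps yields center (1/4, -13/24), radius 1/60
input t4: composing its 2 substitution steps yields center (5/24, -1/2), radius 1/96
input t2: composing its 1 substitution step yields center (1/4, 0), radius 1/9

t1: center (41/168, -13/28), radius 1/1008; t2: center (1/4, 0), radius 1/9; t3: center (85/336, -19/42), radius 1/840; t4: center (5/24, -1/2), radius 1/96; t5: center (1/4, -13/24), radius 1/60


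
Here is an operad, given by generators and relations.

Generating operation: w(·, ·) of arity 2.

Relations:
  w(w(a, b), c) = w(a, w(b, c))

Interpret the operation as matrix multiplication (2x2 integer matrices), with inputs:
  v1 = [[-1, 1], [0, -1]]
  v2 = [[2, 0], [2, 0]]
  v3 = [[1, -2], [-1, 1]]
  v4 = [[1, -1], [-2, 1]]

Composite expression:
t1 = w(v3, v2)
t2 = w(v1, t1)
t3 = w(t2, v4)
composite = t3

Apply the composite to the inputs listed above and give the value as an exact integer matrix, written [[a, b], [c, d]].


w(v3, v2) = [[-2, 0], [0, 0]]
w(v1, w(v3, v2)) = [[2, 0], [0, 0]]
w(w(v1, w(v3, v2)), v4) = [[2, -2], [0, 0]]

[[2, -2], [0, 0]]


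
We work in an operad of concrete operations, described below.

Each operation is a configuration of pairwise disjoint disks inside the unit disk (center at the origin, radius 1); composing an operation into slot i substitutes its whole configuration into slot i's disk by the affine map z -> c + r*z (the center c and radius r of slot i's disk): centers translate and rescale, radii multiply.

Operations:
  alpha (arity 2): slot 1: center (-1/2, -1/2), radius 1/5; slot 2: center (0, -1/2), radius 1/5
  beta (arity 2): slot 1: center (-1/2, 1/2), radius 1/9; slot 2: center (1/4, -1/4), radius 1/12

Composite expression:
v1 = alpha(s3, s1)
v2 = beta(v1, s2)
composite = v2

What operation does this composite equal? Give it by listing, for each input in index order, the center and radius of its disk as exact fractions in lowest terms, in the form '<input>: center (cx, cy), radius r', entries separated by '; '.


s1: center (-1/2, 4/9), radius 1/45; s2: center (1/4, -1/4), radius 1/12; s3: center (-5/9, 4/9), radius 1/45

Below beta, radii multiply path by path; the s-disk centers shift.
for s3, the 2-step affine chain lands on center (-5/9, 4/9), radius 1/45
for s1, the 2-step affine chain lands on center (-1/2, 4/9), radius 1/45
for s2, the 1-step affine chain lands on center (1/4, -1/4), radius 1/12


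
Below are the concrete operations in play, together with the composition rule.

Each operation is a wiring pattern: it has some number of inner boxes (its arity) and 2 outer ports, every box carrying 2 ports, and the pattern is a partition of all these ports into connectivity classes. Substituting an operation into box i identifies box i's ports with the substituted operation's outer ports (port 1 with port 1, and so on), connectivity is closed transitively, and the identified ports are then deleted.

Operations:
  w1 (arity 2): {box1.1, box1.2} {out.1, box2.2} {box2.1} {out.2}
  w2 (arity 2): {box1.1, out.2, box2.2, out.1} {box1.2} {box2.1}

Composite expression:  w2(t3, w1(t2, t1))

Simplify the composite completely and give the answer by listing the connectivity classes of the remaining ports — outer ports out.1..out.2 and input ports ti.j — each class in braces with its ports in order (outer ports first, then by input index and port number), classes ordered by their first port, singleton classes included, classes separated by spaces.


{out.1, out.2, t3.1} {t1.1} {t1.2} {t2.1, t2.2} {t3.2}

After gluing at w2, chains via deleted ports link the t-ports.
after w1, the pattern on (t2, t1) reads {out.1, t1.2} {out.2} {t1.1} {t2.1, t2.2} (out.j = its outer ports)
after w2, the pattern on (t3, t2, t1) reads {out.1, out.2, t3.1} {t1.1} {t1.2} {t2.1, t2.2} {t3.2} (out.j = its outer ports)
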